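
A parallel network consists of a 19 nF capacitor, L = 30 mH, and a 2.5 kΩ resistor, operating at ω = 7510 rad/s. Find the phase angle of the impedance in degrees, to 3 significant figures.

X_L = ωL = 225 Ω
X_C = 1/(ωC) = 7010 Ω
Parallel: admittances add. Y = 1/R + 1/(jωL) + jωC
Y = (0.000400 − j0.00430) S
|Y| = 0.00431 S → |Z| = 1/|Y| = 232 Ω, ∠Z = −∠Y = 84.7°

84.7°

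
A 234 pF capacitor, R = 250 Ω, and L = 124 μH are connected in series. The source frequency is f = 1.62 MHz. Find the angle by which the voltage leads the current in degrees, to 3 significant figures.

73.5°

ω = 2πf = 1.018e+07 rad/s
X_L = ωL = 1260 Ω
X_C = 1/(ωC) = 420 Ω
Net reactance X = X_L − X_C = 842 Ω
Z = 250 + j842 Ω
|Z| = √(250² + 842²) = 879 Ω
∠Z = arctan(842/250) = 73.5°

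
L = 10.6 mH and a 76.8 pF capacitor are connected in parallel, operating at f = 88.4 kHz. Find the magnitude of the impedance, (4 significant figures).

7862 Ω

ω = 2πf = 555400 rad/s
X_L = ωL = 5888 Ω
X_C = 1/(ωC) = 23440 Ω
Parallel: admittances add. Y = 1/(jωL) + jωC
Y = (0 − j0.0001272) S
|Y| = 0.0001272 S → |Z| = 1/|Y| = 7862 Ω, ∠Z = −∠Y = 90.00°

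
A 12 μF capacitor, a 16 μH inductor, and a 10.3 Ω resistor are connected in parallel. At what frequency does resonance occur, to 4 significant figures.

11.49 kHz

ω₀ = 1/√(LC) = 1/√(1.6e-05 × 1.2e-05) = 72170 rad/s
f₀ = ω₀/(2π) = 11.49 kHz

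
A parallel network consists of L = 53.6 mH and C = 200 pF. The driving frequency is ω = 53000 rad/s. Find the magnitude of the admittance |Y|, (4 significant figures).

341.4 μS

X_L = ωL = 2841 Ω
X_C = 1/(ωC) = 94340 Ω
Parallel: admittances add. Y = 1/(jωL) + jωC
Y = (0 − j0.0003414) S
|Y| = 0.0003414 S → |Z| = 1/|Y| = 2929 Ω, ∠Z = −∠Y = 90.00°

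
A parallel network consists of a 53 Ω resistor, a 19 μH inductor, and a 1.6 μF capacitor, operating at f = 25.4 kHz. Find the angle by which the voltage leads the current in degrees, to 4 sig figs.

ω = 2πf = 159600 rad/s
X_L = ωL = 3.032 Ω
X_C = 1/(ωC) = 3.916 Ω
Parallel: admittances add. Y = 1/R + 1/(jωL) + jωC
Y = (0.01887 − j0.07444) S
|Y| = 0.07679 S → |Z| = 1/|Y| = 13.02 Ω, ∠Z = −∠Y = 75.78°

75.78°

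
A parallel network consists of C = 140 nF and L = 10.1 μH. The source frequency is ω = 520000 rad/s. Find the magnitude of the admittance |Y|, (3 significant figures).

118 mS

X_L = ωL = 5.25 Ω
X_C = 1/(ωC) = 13.7 Ω
Parallel: admittances add. Y = 1/(jωL) + jωC
Y = (0 − j0.118) S
|Y| = 0.118 S → |Z| = 1/|Y| = 8.50 Ω, ∠Z = −∠Y = 90.0°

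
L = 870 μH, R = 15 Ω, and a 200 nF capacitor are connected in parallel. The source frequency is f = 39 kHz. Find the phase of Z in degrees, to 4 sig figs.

-33.61°

ω = 2πf = 245000 rad/s
X_L = ωL = 213.2 Ω
X_C = 1/(ωC) = 20.40 Ω
Parallel: admittances add. Y = 1/R + 1/(jωL) + jωC
Y = (0.06667 + j0.04432) S
|Y| = 0.08005 S → |Z| = 1/|Y| = 12.49 Ω, ∠Z = −∠Y = -33.61°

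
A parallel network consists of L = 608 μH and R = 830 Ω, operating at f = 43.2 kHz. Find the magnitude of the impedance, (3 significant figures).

ω = 2πf = 271400 rad/s
X_L = ωL = 165 Ω
Parallel: admittances add. Y = 1/R + 1/(jωL)
Y = (0.00120 − j0.00606) S
|Y| = 0.00618 S → |Z| = 1/|Y| = 162 Ω, ∠Z = −∠Y = 78.8°

162 Ω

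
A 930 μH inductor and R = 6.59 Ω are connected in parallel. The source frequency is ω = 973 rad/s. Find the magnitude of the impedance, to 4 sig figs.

X_L = ωL = 0.9049 Ω
Parallel: admittances add. Y = 1/R + 1/(jωL)
Y = (0.1517 − j1.105) S
|Y| = 1.115 S → |Z| = 1/|Y| = 0.8965 Ω, ∠Z = −∠Y = 82.18°

0.8965 Ω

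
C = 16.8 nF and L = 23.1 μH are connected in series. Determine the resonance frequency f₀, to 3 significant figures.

ω₀ = 1/√(LC) = 1/√(2.31e-05 × 1.68e-08) = 1.605e+06 rad/s
f₀ = ω₀/(2π) = 255 kHz

255 kHz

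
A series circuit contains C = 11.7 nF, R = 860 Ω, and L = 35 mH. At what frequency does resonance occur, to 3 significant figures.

7.86 kHz

ω₀ = 1/√(LC) = 1/√(0.035 × 1.17e-08) = 49420 rad/s
f₀ = ω₀/(2π) = 7.86 kHz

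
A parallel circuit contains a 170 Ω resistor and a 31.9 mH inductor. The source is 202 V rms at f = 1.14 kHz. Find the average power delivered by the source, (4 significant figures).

240.0 W

ω = 2πf = 7163 rad/s
X_L = ωL = 228.5 Ω
Parallel: admittances add. Y = 1/R + 1/(jωL)
Y = (0.005882 − j0.004376) S
|Y| = 0.007332 S → |Z| = 1/|Y| = 136.4 Ω, ∠Z = −∠Y = 36.65°
I = V/|Z| = 1.481 A
P = VI cos φ = 202 × 1.481 × cos(36.65°) = 240.0 W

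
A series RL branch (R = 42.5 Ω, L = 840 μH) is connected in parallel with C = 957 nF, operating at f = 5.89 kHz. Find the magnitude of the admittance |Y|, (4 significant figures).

28.65 mS

ω = 2πf = 37010 rad/s
X_L = ωL = 31.09 Ω
X_C = 1/(ωC) = 28.24 Ω
Branch 1 (R+jX_L): Z₁ = 42.50 + j31.09 Ω, |Z₁| = 52.66 Ω
Branch 2 (−jX_C): Z₂ = −j28.24 Ω
Parallel: Z = Z₁Z₂/(Z₁+Z₂), |Z| = 34.90 Ω, ∠Z = -57.65°
|Y| = 1/|Z| = 28.65 mS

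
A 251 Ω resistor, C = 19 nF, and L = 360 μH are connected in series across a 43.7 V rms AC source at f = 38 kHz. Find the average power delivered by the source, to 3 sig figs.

ω = 2πf = 238800 rad/s
X_L = ωL = 86.0 Ω
X_C = 1/(ωC) = 220 Ω
Net reactance X = X_L − X_C = -134 Ω
Z = 251 − j134 Ω
|Z| = √(251² + 134²) = 285 Ω
∠Z = arctan(-134/251) = -28.2°
I = V/|Z| = 153 mA
P = VI cos φ = 43.7 × 0.153 × cos(-28.2°) = 5.91 W

5.91 W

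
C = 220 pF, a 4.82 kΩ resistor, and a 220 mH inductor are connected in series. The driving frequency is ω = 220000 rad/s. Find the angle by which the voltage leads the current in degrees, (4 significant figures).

X_L = ωL = 48400 Ω
X_C = 1/(ωC) = 20660 Ω
Net reactance X = X_L − X_C = 27740 Ω
Z = 4820 + j27740 Ω
|Z| = √(4820² + 27740²) = 28150 Ω
∠Z = arctan(27740/4820) = 80.14°

80.14°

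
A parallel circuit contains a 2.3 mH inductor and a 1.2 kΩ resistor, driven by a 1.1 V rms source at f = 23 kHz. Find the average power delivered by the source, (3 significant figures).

1.01 mW

ω = 2πf = 144500 rad/s
X_L = ωL = 332 Ω
Parallel: admittances add. Y = 1/R + 1/(jωL)
Y = (0.000833 − j0.00301) S
|Y| = 0.00312 S → |Z| = 1/|Y| = 320 Ω, ∠Z = −∠Y = 74.5°
I = V/|Z| = 3.43 mA
P = VI cos φ = 1.1 × 0.00343 × cos(74.5°) = 1.01 mW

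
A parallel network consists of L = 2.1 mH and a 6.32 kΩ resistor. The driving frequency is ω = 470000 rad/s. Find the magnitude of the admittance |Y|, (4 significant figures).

1.025 mS

X_L = ωL = 987.0 Ω
Parallel: admittances add. Y = 1/R + 1/(jωL)
Y = (0.0001582 − j0.001013) S
|Y| = 0.001025 S → |Z| = 1/|Y| = 975.2 Ω, ∠Z = −∠Y = 81.12°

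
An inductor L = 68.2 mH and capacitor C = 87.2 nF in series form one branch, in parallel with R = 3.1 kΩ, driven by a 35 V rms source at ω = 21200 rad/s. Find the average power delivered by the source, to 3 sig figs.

395 mW

X_L = ωL = 1450 Ω
X_C = 1/(ωC) = 541 Ω
Branch 1: Z₁ = R = 3100 Ω
Branch 2 (series LC): Z₂ = j(X_L − X_C) = j905 Ω
Parallel: Z = Z₁Z₂/(Z₁+Z₂), |Z| = 869 Ω, ∠Z = 73.7°
I = V/|Z| = 40.3 mA
P = VI cos φ = 35 × 0.0403 × cos(73.7°) = 395 mW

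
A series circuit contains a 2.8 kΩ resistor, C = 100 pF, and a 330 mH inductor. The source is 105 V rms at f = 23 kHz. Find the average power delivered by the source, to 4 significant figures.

65.62 mW

ω = 2πf = 144500 rad/s
X_L = ωL = 47690 Ω
X_C = 1/(ωC) = 69200 Ω
Net reactance X = X_L − X_C = -21510 Ω
Z = 2800 − j21510 Ω
|Z| = √(2800² + 21510²) = 21690 Ω
∠Z = arctan(-21510/2800) = -82.58°
I = V/|Z| = 4.841 mA
P = VI cos φ = 105 × 0.004841 × cos(-82.58°) = 65.62 mW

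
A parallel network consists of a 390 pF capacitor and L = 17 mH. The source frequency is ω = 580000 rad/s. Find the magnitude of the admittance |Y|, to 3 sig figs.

125 μS

X_L = ωL = 9860 Ω
X_C = 1/(ωC) = 4420 Ω
Parallel: admittances add. Y = 1/(jωL) + jωC
Y = (0 + j0.000125) S
|Y| = 0.000125 S → |Z| = 1/|Y| = 8010 Ω, ∠Z = −∠Y = -90.0°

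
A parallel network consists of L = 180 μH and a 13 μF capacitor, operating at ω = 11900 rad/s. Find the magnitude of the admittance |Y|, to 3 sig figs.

X_L = ωL = 2.14 Ω
X_C = 1/(ωC) = 6.46 Ω
Parallel: admittances add. Y = 1/(jωL) + jωC
Y = (0 − j0.312) S
|Y| = 0.312 S → |Z| = 1/|Y| = 3.20 Ω, ∠Z = −∠Y = 90.0°

312 mS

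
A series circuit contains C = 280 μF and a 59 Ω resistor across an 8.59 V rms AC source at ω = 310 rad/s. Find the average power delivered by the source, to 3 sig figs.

X_C = 1/(ωC) = 11.5 Ω
Z = 59.0 − j11.5 Ω
|Z| = √(59.0² + 11.5²) = 60.1 Ω
∠Z = arctan(-11.5/59.0) = -11.0°
I = V/|Z| = 143 mA
P = VI cos φ = 8.59 × 0.143 × cos(-11.0°) = 1.20 W

1.20 W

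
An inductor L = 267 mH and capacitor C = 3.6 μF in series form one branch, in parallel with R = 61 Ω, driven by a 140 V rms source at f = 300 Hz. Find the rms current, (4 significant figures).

ω = 2πf = 1885 rad/s
X_L = ωL = 503.3 Ω
X_C = 1/(ωC) = 147.4 Ω
Branch 1: Z₁ = R = 61.00 Ω
Branch 2 (series LC): Z₂ = j(X_L − X_C) = j355.9 Ω
Parallel: Z = Z₁Z₂/(Z₁+Z₂), |Z| = 60.12 Ω, ∠Z = 9.725°
I = V/|Z| = 140/60.12 = 2.329 A

2.329 A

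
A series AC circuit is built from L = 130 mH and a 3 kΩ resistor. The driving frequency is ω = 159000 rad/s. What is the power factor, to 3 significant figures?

0.144

X_L = ωL = 20700 Ω
Z = 3000 + j20700 Ω
|Z| = √(3000² + 20700²) = 20900 Ω
∠Z = arctan(20700/3000) = 81.7°
cos φ = cos(81.7°) = 0.144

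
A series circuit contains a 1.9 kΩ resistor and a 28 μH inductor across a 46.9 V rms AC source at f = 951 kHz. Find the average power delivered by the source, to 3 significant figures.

1.15 W

ω = 2πf = 5.975e+06 rad/s
X_L = ωL = 167 Ω
Z = 1900 + j167 Ω
|Z| = √(1900² + 167²) = 1910 Ω
∠Z = arctan(167/1900) = 5.03°
I = V/|Z| = 24.6 mA
P = VI cos φ = 46.9 × 0.0246 × cos(5.03°) = 1.15 W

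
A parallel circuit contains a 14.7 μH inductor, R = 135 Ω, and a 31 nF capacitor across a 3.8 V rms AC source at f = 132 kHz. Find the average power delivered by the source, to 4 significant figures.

ω = 2πf = 829400 rad/s
X_L = ωL = 12.19 Ω
X_C = 1/(ωC) = 38.89 Ω
Parallel: admittances add. Y = 1/R + 1/(jωL) + jωC
Y = (0.007407 − j0.05631) S
|Y| = 0.05680 S → |Z| = 1/|Y| = 17.61 Ω, ∠Z = −∠Y = 82.51°
I = V/|Z| = 215.8 mA
P = VI cos φ = 3.8 × 0.2158 × cos(82.51°) = 107.0 mW

107.0 mW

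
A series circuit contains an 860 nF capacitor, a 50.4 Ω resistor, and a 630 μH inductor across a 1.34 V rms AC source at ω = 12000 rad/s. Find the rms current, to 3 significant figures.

13.1 mA

X_L = ωL = 7.56 Ω
X_C = 1/(ωC) = 96.9 Ω
Net reactance X = X_L − X_C = -89.3 Ω
Z = 50.4 − j89.3 Ω
|Z| = √(50.4² + 89.3²) = 103 Ω
I = V/|Z| = 1.34/103 = 13.1 mA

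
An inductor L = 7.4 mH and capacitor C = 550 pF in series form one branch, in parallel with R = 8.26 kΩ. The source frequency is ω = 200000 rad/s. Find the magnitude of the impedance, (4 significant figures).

X_L = ωL = 1480 Ω
X_C = 1/(ωC) = 9091 Ω
Branch 1: Z₁ = R = 8260 Ω
Branch 2 (series LC): Z₂ = j(X_L − X_C) = −j7611 Ω
Parallel: Z = Z₁Z₂/(Z₁+Z₂), |Z| = 5597 Ω, ∠Z = -47.34°

5597 Ω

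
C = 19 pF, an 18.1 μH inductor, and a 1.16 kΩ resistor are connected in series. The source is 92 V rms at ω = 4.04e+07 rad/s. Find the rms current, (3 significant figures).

X_L = ωL = 731 Ω
X_C = 1/(ωC) = 1300 Ω
Net reactance X = X_L − X_C = -572 Ω
Z = 1160 − j572 Ω
|Z| = √(1160² + 572²) = 1290 Ω
I = V/|Z| = 92/1290 = 71.1 mA

71.1 mA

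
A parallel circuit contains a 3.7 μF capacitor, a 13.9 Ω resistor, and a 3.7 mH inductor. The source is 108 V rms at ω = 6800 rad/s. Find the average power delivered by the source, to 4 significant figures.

X_L = ωL = 25.16 Ω
X_C = 1/(ωC) = 39.75 Ω
Parallel: admittances add. Y = 1/R + 1/(jωL) + jωC
Y = (0.07194 − j0.01459) S
|Y| = 0.07341 S → |Z| = 1/|Y| = 13.62 Ω, ∠Z = −∠Y = 11.46°
I = V/|Z| = 7.928 A
P = VI cos φ = 108 × 7.928 × cos(11.46°) = 839.1 W

839.1 W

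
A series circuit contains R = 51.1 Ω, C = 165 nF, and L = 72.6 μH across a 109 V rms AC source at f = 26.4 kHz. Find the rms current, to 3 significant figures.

1.92 A

ω = 2πf = 165900 rad/s
X_L = ωL = 12.0 Ω
X_C = 1/(ωC) = 36.5 Ω
Net reactance X = X_L − X_C = -24.5 Ω
Z = 51.1 − j24.5 Ω
|Z| = √(51.1² + 24.5²) = 56.7 Ω
I = V/|Z| = 109/56.7 = 1.92 A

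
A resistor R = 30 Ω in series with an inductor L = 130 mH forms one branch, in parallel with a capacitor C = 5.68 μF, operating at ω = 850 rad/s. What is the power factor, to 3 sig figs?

0.536

X_L = ωL = 110 Ω
X_C = 1/(ωC) = 207 Ω
Branch 1 (R+jX_L): Z₁ = 30.0 + j110 Ω, |Z₁| = 114 Ω
Branch 2 (−jX_C): Z₂ = −j207 Ω
Parallel: Z = Z₁Z₂/(Z₁+Z₂), |Z| = 234 Ω, ∠Z = 57.6°
cos φ = cos(57.6°) = 0.536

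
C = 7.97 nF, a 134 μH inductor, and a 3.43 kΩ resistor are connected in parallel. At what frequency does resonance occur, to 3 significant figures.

ω₀ = 1/√(LC) = 1/√(0.000134 × 7.97e-09) = 967700 rad/s
f₀ = ω₀/(2π) = 154 kHz

154 kHz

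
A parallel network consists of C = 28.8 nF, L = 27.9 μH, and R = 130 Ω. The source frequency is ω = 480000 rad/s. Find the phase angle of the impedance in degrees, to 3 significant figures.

X_L = ωL = 13.4 Ω
X_C = 1/(ωC) = 72.3 Ω
Parallel: admittances add. Y = 1/R + 1/(jωL) + jωC
Y = (0.00769 − j0.0608) S
|Y| = 0.0613 S → |Z| = 1/|Y| = 16.3 Ω, ∠Z = −∠Y = 82.8°

82.8°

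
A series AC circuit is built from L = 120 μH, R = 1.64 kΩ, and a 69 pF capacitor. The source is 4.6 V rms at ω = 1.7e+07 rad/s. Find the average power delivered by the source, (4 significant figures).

8.465 mW

X_L = ωL = 2040 Ω
X_C = 1/(ωC) = 852.5 Ω
Net reactance X = X_L − X_C = 1187 Ω
Z = 1640 + j1187 Ω
|Z| = √(1640² + 1187²) = 2025 Ω
∠Z = arctan(1187/1640) = 35.91°
I = V/|Z| = 2.272 mA
P = VI cos φ = 4.6 × 0.002272 × cos(35.91°) = 8.465 mW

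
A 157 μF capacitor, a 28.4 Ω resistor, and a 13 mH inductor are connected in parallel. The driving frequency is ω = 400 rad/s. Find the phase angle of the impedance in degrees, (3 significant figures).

X_L = ωL = 5.20 Ω
X_C = 1/(ωC) = 15.9 Ω
Parallel: admittances add. Y = 1/R + 1/(jωL) + jωC
Y = (0.0352 − j0.130) S
|Y| = 0.134 S → |Z| = 1/|Y| = 7.45 Ω, ∠Z = −∠Y = 74.8°

74.8°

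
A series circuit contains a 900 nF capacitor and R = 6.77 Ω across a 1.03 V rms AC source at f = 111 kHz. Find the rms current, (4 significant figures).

148.1 mA

ω = 2πf = 697400 rad/s
X_C = 1/(ωC) = 1.593 Ω
Z = 6.770 − j1.593 Ω
|Z| = √(6.770² + 1.593²) = 6.955 Ω
I = V/|Z| = 1.03/6.955 = 148.1 mA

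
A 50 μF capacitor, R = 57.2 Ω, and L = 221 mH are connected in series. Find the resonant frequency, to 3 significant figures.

ω₀ = 1/√(LC) = 1/√(0.221 × 5e-05) = 300.8 rad/s
f₀ = ω₀/(2π) = 47.9 Hz

47.9 Hz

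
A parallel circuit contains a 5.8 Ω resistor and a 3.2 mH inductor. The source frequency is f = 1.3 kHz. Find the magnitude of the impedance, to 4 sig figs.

ω = 2πf = 8168 rad/s
X_L = ωL = 26.14 Ω
Parallel: admittances add. Y = 1/R + 1/(jωL)
Y = (0.1724 − j0.03826) S
|Y| = 0.1766 S → |Z| = 1/|Y| = 5.662 Ω, ∠Z = −∠Y = 12.51°

5.662 Ω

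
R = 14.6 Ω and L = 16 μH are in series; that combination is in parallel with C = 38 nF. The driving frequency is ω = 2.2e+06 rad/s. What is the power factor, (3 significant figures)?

X_L = ωL = 35.2 Ω
X_C = 1/(ωC) = 12.0 Ω
Branch 1 (R+jX_L): Z₁ = 14.6 + j35.2 Ω, |Z₁| = 38.1 Ω
Branch 2 (−jX_C): Z₂ = −j12.0 Ω
Parallel: Z = Z₁Z₂/(Z₁+Z₂), |Z| = 16.6 Ω, ∠Z = -80.4°
cos φ = cos(-80.4°) = 0.167

0.167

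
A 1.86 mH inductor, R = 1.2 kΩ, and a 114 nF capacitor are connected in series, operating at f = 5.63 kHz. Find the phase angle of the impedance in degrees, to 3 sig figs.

-8.63°

ω = 2πf = 35370 rad/s
X_L = ωL = 65.8 Ω
X_C = 1/(ωC) = 248 Ω
Net reactance X = X_L − X_C = -182 Ω
Z = 1200 − j182 Ω
|Z| = √(1200² + 182²) = 1210 Ω
∠Z = arctan(-182/1200) = -8.63°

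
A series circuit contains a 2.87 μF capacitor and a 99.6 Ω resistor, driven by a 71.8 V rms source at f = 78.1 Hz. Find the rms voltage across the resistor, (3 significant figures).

9.97 V

ω = 2πf = 490.7 rad/s
X_C = 1/(ωC) = 710 Ω
Z = 99.6 − j710 Ω
|Z| = √(99.6² + 710²) = 717 Ω
I = V/|Z| = 100 mA
V_R = I·|Z_R| = 0.100 × 99.6 = 9.97 V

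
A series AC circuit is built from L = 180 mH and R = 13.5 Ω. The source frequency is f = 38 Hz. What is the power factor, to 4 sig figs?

ω = 2πf = 238.8 rad/s
X_L = ωL = 42.98 Ω
Z = 13.50 + j42.98 Ω
|Z| = √(13.50² + 42.98²) = 45.05 Ω
∠Z = arctan(42.98/13.50) = 72.56°
cos φ = cos(72.56°) = 0.2997

0.2997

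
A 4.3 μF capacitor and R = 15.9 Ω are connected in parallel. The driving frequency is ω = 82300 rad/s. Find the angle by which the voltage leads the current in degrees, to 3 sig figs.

X_C = 1/(ωC) = 2.83 Ω
Parallel: admittances add. Y = 1/R + jωC
Y = (0.0629 + j0.354) S
|Y| = 0.359 S → |Z| = 1/|Y| = 2.78 Ω, ∠Z = −∠Y = -79.9°

-79.9°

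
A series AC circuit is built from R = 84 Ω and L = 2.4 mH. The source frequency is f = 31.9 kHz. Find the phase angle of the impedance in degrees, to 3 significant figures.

ω = 2πf = 200400 rad/s
X_L = ωL = 481 Ω
Z = 84.0 + j481 Ω
|Z| = √(84.0² + 481²) = 488 Ω
∠Z = arctan(481/84.0) = 80.1°

80.1°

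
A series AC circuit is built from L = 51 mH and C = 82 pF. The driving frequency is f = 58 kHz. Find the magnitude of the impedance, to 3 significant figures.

ω = 2πf = 364400 rad/s
X_L = ωL = 18600 Ω
X_C = 1/(ωC) = 33500 Ω
Net reactance X = X_L − X_C = -14900 Ω
Z = − j14900 Ω
|Z| = √(0² + 14900²) = 14900 Ω

14900 Ω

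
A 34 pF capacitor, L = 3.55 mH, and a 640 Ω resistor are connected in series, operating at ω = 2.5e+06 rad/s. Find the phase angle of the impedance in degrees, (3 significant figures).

X_L = ωL = 8880 Ω
X_C = 1/(ωC) = 11800 Ω
Net reactance X = X_L − X_C = -2890 Ω
Z = 640 − j2890 Ω
|Z| = √(640² + 2890²) = 2960 Ω
∠Z = arctan(-2890/640) = -77.5°

-77.5°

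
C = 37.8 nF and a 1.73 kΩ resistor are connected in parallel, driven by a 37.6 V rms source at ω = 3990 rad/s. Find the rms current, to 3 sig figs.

X_C = 1/(ωC) = 6630 Ω
Parallel: admittances add. Y = 1/R + jωC
Y = (0.000578 + j0.000151) S
|Y| = 0.000597 S → |Z| = 1/|Y| = 1670 Ω, ∠Z = −∠Y = -14.6°
I = V/|Z| = 37.6/1670 = 22.5 mA

22.5 mA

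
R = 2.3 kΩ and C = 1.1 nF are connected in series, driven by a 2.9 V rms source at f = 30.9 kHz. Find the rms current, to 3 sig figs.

ω = 2πf = 194200 rad/s
X_C = 1/(ωC) = 4680 Ω
Z = 2300 − j4680 Ω
|Z| = √(2300² + 4680²) = 5220 Ω
I = V/|Z| = 2.9/5220 = 556 μA

556 μA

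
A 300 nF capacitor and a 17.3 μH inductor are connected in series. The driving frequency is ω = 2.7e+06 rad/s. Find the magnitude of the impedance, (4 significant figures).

X_L = ωL = 46.71 Ω
X_C = 1/(ωC) = 1.235 Ω
Net reactance X = X_L − X_C = 45.48 Ω
Z = j45.48 Ω
|Z| = √(0² + 45.48²) = 45.48 Ω

45.48 Ω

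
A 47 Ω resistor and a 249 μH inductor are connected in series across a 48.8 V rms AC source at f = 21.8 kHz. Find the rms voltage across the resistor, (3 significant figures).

ω = 2πf = 137000 rad/s
X_L = ωL = 34.1 Ω
Z = 47.0 + j34.1 Ω
|Z| = √(47.0² + 34.1²) = 58.1 Ω
I = V/|Z| = 840 mA
V_R = I·|Z_R| = 0.840 × 47.0 = 39.5 V

39.5 V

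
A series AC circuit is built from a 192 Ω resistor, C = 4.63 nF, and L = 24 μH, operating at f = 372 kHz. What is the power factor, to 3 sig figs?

ω = 2πf = 2.337e+06 rad/s
X_L = ωL = 56.1 Ω
X_C = 1/(ωC) = 92.4 Ω
Net reactance X = X_L − X_C = -36.3 Ω
Z = 192 − j36.3 Ω
|Z| = √(192² + 36.3²) = 195 Ω
∠Z = arctan(-36.3/192) = -10.7°
cos φ = cos(-10.7°) = 0.983

0.983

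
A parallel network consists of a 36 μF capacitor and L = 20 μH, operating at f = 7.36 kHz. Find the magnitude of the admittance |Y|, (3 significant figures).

ω = 2πf = 46240 rad/s
X_L = ωL = 0.925 Ω
X_C = 1/(ωC) = 0.601 Ω
Parallel: admittances add. Y = 1/(jωL) + jωC
Y = (0 + j0.584) S
|Y| = 0.584 S → |Z| = 1/|Y| = 1.71 Ω, ∠Z = −∠Y = -90.0°

584 mS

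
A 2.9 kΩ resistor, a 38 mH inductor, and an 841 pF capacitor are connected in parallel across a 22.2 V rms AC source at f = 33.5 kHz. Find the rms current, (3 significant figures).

ω = 2πf = 210500 rad/s
X_L = ωL = 8000 Ω
X_C = 1/(ωC) = 5650 Ω
Parallel: admittances add. Y = 1/R + 1/(jωL) + jωC
Y = (0.000345 + j5.2e-05) S
|Y| = 0.000349 S → |Z| = 1/|Y| = 2870 Ω, ∠Z = −∠Y = -8.57°
I = V/|Z| = 22.2/2870 = 7.74 mA

7.74 mA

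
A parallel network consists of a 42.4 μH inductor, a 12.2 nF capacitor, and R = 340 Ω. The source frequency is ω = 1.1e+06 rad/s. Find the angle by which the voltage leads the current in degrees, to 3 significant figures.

69.9°

X_L = ωL = 46.6 Ω
X_C = 1/(ωC) = 74.5 Ω
Parallel: admittances add. Y = 1/R + 1/(jωL) + jωC
Y = (0.00294 − j0.00802) S
|Y| = 0.00854 S → |Z| = 1/|Y| = 117 Ω, ∠Z = −∠Y = 69.9°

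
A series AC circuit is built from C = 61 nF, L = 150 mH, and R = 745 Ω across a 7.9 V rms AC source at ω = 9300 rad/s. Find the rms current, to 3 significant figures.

X_L = ωL = 1400 Ω
X_C = 1/(ωC) = 1760 Ω
Net reactance X = X_L − X_C = -368 Ω
Z = 745 − j368 Ω
|Z| = √(745² + 368²) = 831 Ω
I = V/|Z| = 7.9/831 = 9.51 mA

9.51 mA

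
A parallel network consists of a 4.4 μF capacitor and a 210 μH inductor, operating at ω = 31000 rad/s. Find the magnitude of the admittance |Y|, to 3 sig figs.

X_L = ωL = 6.51 Ω
X_C = 1/(ωC) = 7.33 Ω
Parallel: admittances add. Y = 1/(jωL) + jωC
Y = (0 − j0.0172) S
|Y| = 0.0172 S → |Z| = 1/|Y| = 58.1 Ω, ∠Z = −∠Y = 90.0°

17.2 mS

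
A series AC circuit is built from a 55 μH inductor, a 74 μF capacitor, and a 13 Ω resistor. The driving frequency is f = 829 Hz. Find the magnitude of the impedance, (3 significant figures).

ω = 2πf = 5209 rad/s
X_L = ωL = 0.286 Ω
X_C = 1/(ωC) = 2.59 Ω
Net reactance X = X_L − X_C = -2.31 Ω
Z = 13.0 − j2.31 Ω
|Z| = √(13.0² + 2.31²) = 13.2 Ω

13.2 Ω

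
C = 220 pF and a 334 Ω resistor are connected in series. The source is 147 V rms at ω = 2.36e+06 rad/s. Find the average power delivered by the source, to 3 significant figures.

X_C = 1/(ωC) = 1930 Ω
Z = 334 − j1930 Ω
|Z| = √(334² + 1930²) = 1950 Ω
∠Z = arctan(-1930/334) = -80.2°
I = V/|Z| = 75.2 mA
P = VI cos φ = 147 × 0.0752 × cos(-80.2°) = 1.89 W

1.89 W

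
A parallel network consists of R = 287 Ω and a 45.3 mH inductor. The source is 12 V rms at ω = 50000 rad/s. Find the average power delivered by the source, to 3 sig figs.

502 mW

X_L = ωL = 2260 Ω
Parallel: admittances add. Y = 1/R + 1/(jωL)
Y = (0.00348 − j0.000442) S
|Y| = 0.00351 S → |Z| = 1/|Y| = 285 Ω, ∠Z = −∠Y = 7.22°
I = V/|Z| = 42.1 mA
P = VI cos φ = 12 × 0.0421 × cos(7.22°) = 502 mW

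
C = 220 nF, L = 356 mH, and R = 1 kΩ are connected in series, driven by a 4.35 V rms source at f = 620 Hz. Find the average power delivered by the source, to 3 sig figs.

ω = 2πf = 3896 rad/s
X_L = ωL = 1390 Ω
X_C = 1/(ωC) = 1170 Ω
Net reactance X = X_L − X_C = 220 Ω
Z = 1000 + j220 Ω
|Z| = √(1000² + 220²) = 1020 Ω
∠Z = arctan(220/1000) = 12.4°
I = V/|Z| = 4.25 mA
P = VI cos φ = 4.35 × 0.00425 × cos(12.4°) = 18.0 mW

18.0 mW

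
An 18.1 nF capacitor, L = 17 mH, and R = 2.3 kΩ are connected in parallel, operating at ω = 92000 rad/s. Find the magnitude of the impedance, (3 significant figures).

898 Ω

X_L = ωL = 1560 Ω
X_C = 1/(ωC) = 601 Ω
Parallel: admittances add. Y = 1/R + 1/(jωL) + jωC
Y = (0.000435 + j0.00103) S
|Y| = 0.00111 S → |Z| = 1/|Y| = 898 Ω, ∠Z = −∠Y = -67.0°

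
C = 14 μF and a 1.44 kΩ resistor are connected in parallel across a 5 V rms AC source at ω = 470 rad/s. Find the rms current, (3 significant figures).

X_C = 1/(ωC) = 152 Ω
Parallel: admittances add. Y = 1/R + jωC
Y = (0.000694 + j0.00658) S
|Y| = 0.00662 S → |Z| = 1/|Y| = 151 Ω, ∠Z = −∠Y = -84.0°
I = V/|Z| = 5/151 = 33.1 mA

33.1 mA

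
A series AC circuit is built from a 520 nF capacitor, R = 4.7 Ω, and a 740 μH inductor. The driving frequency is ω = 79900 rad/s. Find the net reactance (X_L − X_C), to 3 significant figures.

35.1 Ω

X_L = ωL = 59.1 Ω
X_C = 1/(ωC) = 24.1 Ω
X = 59.1 − 24.1 = 35.1 Ω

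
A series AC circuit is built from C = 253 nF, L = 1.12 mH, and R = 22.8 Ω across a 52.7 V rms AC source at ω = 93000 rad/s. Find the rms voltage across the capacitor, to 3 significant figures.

X_L = ωL = 104 Ω
X_C = 1/(ωC) = 42.5 Ω
Net reactance X = X_L − X_C = 61.7 Ω
Z = 22.8 + j61.7 Ω
|Z| = √(22.8² + 61.7²) = 65.7 Ω
I = V/|Z| = 802 mA
V_C = I·|Z_C| = 0.802 × 42.5 = 34.1 V

34.1 V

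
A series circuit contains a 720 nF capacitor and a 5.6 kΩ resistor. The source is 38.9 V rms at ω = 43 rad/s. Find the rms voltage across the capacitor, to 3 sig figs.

38.3 V

X_C = 1/(ωC) = 32300 Ω
Z = 5600 − j32300 Ω
|Z| = √(5600² + 32300²) = 32800 Ω
I = V/|Z| = 1.19 mA
V_C = I·|Z_C| = 0.00119 × 32300 = 38.3 V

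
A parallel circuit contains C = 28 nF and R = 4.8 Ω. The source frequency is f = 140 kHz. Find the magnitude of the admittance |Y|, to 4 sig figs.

209.8 mS

ω = 2πf = 879600 rad/s
X_C = 1/(ωC) = 40.60 Ω
Parallel: admittances add. Y = 1/R + jωC
Y = (0.2083 + j0.02463) S
|Y| = 0.2098 S → |Z| = 1/|Y| = 4.767 Ω, ∠Z = −∠Y = -6.742°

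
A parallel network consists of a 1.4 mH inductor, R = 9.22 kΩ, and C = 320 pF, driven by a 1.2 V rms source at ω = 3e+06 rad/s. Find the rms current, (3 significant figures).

X_L = ωL = 4200 Ω
X_C = 1/(ωC) = 1040 Ω
Parallel: admittances add. Y = 1/R + 1/(jωL) + jωC
Y = (0.000108 + j0.000722) S
|Y| = 0.000730 S → |Z| = 1/|Y| = 1370 Ω, ∠Z = −∠Y = -81.5°
I = V/|Z| = 1.2/1370 = 876 μA

876 μA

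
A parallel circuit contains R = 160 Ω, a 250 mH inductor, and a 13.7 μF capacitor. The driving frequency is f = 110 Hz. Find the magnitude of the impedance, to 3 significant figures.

ω = 2πf = 691.2 rad/s
X_L = ωL = 173 Ω
X_C = 1/(ωC) = 106 Ω
Parallel: admittances add. Y = 1/R + 1/(jωL) + jωC
Y = (0.00625 + j0.00368) S
|Y| = 0.00725 S → |Z| = 1/|Y| = 138 Ω, ∠Z = −∠Y = -30.5°

138 Ω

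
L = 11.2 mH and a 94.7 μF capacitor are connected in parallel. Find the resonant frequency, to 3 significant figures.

155 Hz

ω₀ = 1/√(LC) = 1/√(0.0112 × 9.47e-05) = 971.0 rad/s
f₀ = ω₀/(2π) = 155 Hz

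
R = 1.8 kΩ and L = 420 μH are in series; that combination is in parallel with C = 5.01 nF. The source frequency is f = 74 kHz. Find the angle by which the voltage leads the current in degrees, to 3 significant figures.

-76.4°

ω = 2πf = 465000 rad/s
X_L = ωL = 195 Ω
X_C = 1/(ωC) = 429 Ω
Branch 1 (R+jX_L): Z₁ = 1800 + j195 Ω, |Z₁| = 1810 Ω
Branch 2 (−jX_C): Z₂ = −j429 Ω
Parallel: Z = Z₁Z₂/(Z₁+Z₂), |Z| = 428 Ω, ∠Z = -76.4°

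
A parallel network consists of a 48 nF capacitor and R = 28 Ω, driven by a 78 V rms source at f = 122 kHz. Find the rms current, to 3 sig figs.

ω = 2πf = 766500 rad/s
X_C = 1/(ωC) = 27.2 Ω
Parallel: admittances add. Y = 1/R + jωC
Y = (0.0357 + j0.0368) S
|Y| = 0.0513 S → |Z| = 1/|Y| = 19.5 Ω, ∠Z = −∠Y = -45.9°
I = V/|Z| = 78/19.5 = 4.00 A

4.00 A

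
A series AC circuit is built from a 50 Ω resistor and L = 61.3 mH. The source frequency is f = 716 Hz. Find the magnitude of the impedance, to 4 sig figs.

ω = 2πf = 4499 rad/s
X_L = ωL = 275.8 Ω
Z = 50.00 + j275.8 Ω
|Z| = √(50.00² + 275.8²) = 280.3 Ω

280.3 Ω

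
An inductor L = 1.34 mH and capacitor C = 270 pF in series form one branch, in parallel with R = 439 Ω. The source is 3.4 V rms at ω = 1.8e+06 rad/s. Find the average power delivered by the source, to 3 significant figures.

X_L = ωL = 2410 Ω
X_C = 1/(ωC) = 2060 Ω
Branch 1: Z₁ = R = 439 Ω
Branch 2 (series LC): Z₂ = j(X_L − X_C) = j354 Ω
Parallel: Z = Z₁Z₂/(Z₁+Z₂), |Z| = 276 Ω, ∠Z = 51.1°
I = V/|Z| = 12.3 mA
P = VI cos φ = 3.4 × 0.0123 × cos(51.1°) = 26.3 mW

26.3 mW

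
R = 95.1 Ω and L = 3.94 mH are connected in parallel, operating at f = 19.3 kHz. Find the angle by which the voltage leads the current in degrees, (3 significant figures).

11.3°

ω = 2πf = 121300 rad/s
X_L = ωL = 478 Ω
Parallel: admittances add. Y = 1/R + 1/(jωL)
Y = (0.0105 − j0.00209) S
|Y| = 0.0107 S → |Z| = 1/|Y| = 93.3 Ω, ∠Z = −∠Y = 11.3°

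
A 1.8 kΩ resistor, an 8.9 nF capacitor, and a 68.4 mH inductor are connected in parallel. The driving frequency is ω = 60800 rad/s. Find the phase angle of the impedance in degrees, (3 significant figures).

-28.4°

X_L = ωL = 4160 Ω
X_C = 1/(ωC) = 1850 Ω
Parallel: admittances add. Y = 1/R + 1/(jωL) + jωC
Y = (0.000556 + j0.000301) S
|Y| = 0.000632 S → |Z| = 1/|Y| = 1580 Ω, ∠Z = −∠Y = -28.4°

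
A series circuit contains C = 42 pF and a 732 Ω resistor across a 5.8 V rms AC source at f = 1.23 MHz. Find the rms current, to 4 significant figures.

1.832 mA

ω = 2πf = 7.728e+06 rad/s
X_C = 1/(ωC) = 3081 Ω
Z = 732.0 − j3081 Ω
|Z| = √(732.0² + 3081²) = 3167 Ω
I = V/|Z| = 5.8/3167 = 1.832 mA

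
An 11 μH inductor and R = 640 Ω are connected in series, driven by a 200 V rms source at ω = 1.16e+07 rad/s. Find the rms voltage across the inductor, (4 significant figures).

39.11 V

X_L = ωL = 127.6 Ω
Z = 640.0 + j127.6 Ω
|Z| = √(640.0² + 127.6²) = 652.6 Ω
I = V/|Z| = 306.5 mA
V_L = I·|Z_L| = 0.3065 × 127.6 = 39.11 V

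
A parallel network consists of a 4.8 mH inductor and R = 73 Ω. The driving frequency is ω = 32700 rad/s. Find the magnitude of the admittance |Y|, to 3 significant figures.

X_L = ωL = 157 Ω
Parallel: admittances add. Y = 1/R + 1/(jωL)
Y = (0.0137 − j0.00637) S
|Y| = 0.0151 S → |Z| = 1/|Y| = 66.2 Ω, ∠Z = −∠Y = 24.9°

15.1 mS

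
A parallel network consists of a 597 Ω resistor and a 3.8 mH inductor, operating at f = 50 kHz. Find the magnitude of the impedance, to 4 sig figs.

ω = 2πf = 314200 rad/s
X_L = ωL = 1194 Ω
Parallel: admittances add. Y = 1/R + 1/(jωL)
Y = (0.001675 − j0.0008377) S
|Y| = 0.001873 S → |Z| = 1/|Y| = 534.0 Ω, ∠Z = −∠Y = 26.57°

534.0 Ω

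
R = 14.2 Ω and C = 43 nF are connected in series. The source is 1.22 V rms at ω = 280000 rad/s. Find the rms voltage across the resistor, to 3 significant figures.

0.206 V

X_C = 1/(ωC) = 83.1 Ω
Z = 14.2 − j83.1 Ω
|Z| = √(14.2² + 83.1²) = 84.3 Ω
I = V/|Z| = 14.5 mA
V_R = I·|Z_R| = 0.0145 × 14.2 = 0.206 V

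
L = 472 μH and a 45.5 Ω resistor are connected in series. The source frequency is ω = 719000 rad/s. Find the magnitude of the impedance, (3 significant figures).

342 Ω

X_L = ωL = 339 Ω
Z = 45.5 + j339 Ω
|Z| = √(45.5² + 339²) = 342 Ω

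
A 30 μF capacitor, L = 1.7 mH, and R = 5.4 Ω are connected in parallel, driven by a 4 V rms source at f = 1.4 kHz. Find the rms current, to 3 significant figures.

1.08 A

ω = 2πf = 8796 rad/s
X_L = ωL = 15.0 Ω
X_C = 1/(ωC) = 3.79 Ω
Parallel: admittances add. Y = 1/R + 1/(jωL) + jωC
Y = (0.185 + j0.197) S
|Y| = 0.270 S → |Z| = 1/|Y| = 3.70 Ω, ∠Z = −∠Y = -46.8°
I = V/|Z| = 4/3.70 = 1.08 A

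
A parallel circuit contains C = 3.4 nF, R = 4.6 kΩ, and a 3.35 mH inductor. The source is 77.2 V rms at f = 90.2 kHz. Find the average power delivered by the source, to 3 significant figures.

1.30 W

ω = 2πf = 566700 rad/s
X_L = ωL = 1900 Ω
X_C = 1/(ωC) = 519 Ω
Parallel: admittances add. Y = 1/R + 1/(jωL) + jωC
Y = (0.000217 + j0.00140) S
|Y| = 0.00142 S → |Z| = 1/|Y| = 706 Ω, ∠Z = −∠Y = -81.2°
I = V/|Z| = 109 mA
P = VI cos φ = 77.2 × 0.109 × cos(-81.2°) = 1.30 W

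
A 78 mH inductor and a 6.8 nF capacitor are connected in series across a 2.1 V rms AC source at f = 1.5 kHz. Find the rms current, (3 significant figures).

ω = 2πf = 9425 rad/s
X_L = ωL = 735 Ω
X_C = 1/(ωC) = 15600 Ω
Net reactance X = X_L − X_C = -14900 Ω
Z = − j14900 Ω
|Z| = √(0² + 14900²) = 14900 Ω
I = V/|Z| = 2.1/14900 = 141 μA

141 μA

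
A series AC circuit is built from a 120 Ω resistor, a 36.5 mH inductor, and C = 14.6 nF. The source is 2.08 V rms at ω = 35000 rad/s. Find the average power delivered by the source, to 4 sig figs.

X_L = ωL = 1278 Ω
X_C = 1/(ωC) = 1957 Ω
Net reactance X = X_L − X_C = -679.4 Ω
Z = 120.0 − j679.4 Ω
|Z| = √(120.0² + 679.4²) = 690.0 Ω
∠Z = arctan(-679.4/120.0) = -79.98°
I = V/|Z| = 3.015 mA
P = VI cos φ = 2.08 × 0.003015 × cos(-79.98°) = 1.091 mW

1.091 mW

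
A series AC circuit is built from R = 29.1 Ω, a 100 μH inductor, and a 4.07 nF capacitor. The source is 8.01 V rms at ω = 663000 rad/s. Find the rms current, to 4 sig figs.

X_L = ωL = 66.30 Ω
X_C = 1/(ωC) = 370.6 Ω
Net reactance X = X_L − X_C = -304.3 Ω
Z = 29.10 − j304.3 Ω
|Z| = √(29.10² + 304.3²) = 305.7 Ω
I = V/|Z| = 8.01/305.7 = 26.20 mA

26.20 mA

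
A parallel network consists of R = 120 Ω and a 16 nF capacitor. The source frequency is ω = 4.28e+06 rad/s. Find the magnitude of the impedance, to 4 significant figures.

X_C = 1/(ωC) = 14.60 Ω
Parallel: admittances add. Y = 1/R + jωC
Y = (0.008333 + j0.06848) S
|Y| = 0.06899 S → |Z| = 1/|Y| = 14.50 Ω, ∠Z = −∠Y = -83.06°

14.50 Ω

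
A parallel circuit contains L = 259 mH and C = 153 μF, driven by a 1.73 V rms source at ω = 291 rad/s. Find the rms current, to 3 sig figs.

X_L = ωL = 75.4 Ω
X_C = 1/(ωC) = 22.5 Ω
Parallel: admittances add. Y = 1/(jωL) + jωC
Y = (0 + j0.0313) S
|Y| = 0.0313 S → |Z| = 1/|Y| = 32.0 Ω, ∠Z = −∠Y = -90.0°
I = V/|Z| = 1.73/32.0 = 54.1 mA

54.1 mA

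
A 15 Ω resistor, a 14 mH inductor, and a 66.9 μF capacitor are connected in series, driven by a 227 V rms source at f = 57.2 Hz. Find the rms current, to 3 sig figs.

5.74 A

ω = 2πf = 359.4 rad/s
X_L = ωL = 5.03 Ω
X_C = 1/(ωC) = 41.6 Ω
Net reactance X = X_L − X_C = -36.6 Ω
Z = 15.0 − j36.6 Ω
|Z| = √(15.0² + 36.6²) = 39.5 Ω
I = V/|Z| = 227/39.5 = 5.74 A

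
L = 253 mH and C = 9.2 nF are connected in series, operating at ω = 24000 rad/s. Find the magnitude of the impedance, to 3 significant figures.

1540 Ω

X_L = ωL = 6070 Ω
X_C = 1/(ωC) = 4530 Ω
Net reactance X = X_L − X_C = 1540 Ω
Z = j1540 Ω
|Z| = √(0² + 1540²) = 1540 Ω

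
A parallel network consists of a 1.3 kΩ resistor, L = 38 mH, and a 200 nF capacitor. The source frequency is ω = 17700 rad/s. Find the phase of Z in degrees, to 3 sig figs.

-69.5°

X_L = ωL = 673 Ω
X_C = 1/(ωC) = 282 Ω
Parallel: admittances add. Y = 1/R + 1/(jωL) + jωC
Y = (0.000769 + j0.00205) S
|Y| = 0.00219 S → |Z| = 1/|Y| = 456 Ω, ∠Z = −∠Y = -69.5°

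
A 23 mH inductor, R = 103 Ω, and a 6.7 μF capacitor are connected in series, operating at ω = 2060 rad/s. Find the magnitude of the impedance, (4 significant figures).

106.0 Ω

X_L = ωL = 47.38 Ω
X_C = 1/(ωC) = 72.45 Ω
Net reactance X = X_L − X_C = -25.07 Ω
Z = 103.0 − j25.07 Ω
|Z| = √(103.0² + 25.07²) = 106.0 Ω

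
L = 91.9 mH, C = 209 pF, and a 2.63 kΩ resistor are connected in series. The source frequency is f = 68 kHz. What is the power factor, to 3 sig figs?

ω = 2πf = 427300 rad/s
X_L = ωL = 39300 Ω
X_C = 1/(ωC) = 11200 Ω
Net reactance X = X_L − X_C = 28100 Ω
Z = 2630 + j28100 Ω
|Z| = √(2630² + 28100²) = 28200 Ω
∠Z = arctan(28100/2630) = 84.6°
cos φ = cos(84.6°) = 0.0933

0.0933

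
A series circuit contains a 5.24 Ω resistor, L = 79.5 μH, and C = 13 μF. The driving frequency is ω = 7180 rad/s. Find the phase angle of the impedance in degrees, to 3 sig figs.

-62.7°

X_L = ωL = 0.571 Ω
X_C = 1/(ωC) = 10.7 Ω
Net reactance X = X_L − X_C = -10.1 Ω
Z = 5.24 − j10.1 Ω
|Z| = √(5.24² + 10.1²) = 11.4 Ω
∠Z = arctan(-10.1/5.24) = -62.7°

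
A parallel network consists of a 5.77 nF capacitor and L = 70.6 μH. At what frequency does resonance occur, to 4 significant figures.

ω₀ = 1/√(LC) = 1/√(7.06e-05 × 5.77e-09) = 1.567e+06 rad/s
f₀ = ω₀/(2π) = 249.4 kHz

249.4 kHz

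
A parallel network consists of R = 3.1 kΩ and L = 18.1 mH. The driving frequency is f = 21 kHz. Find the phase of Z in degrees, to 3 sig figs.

ω = 2πf = 131900 rad/s
X_L = ωL = 2390 Ω
Parallel: admittances add. Y = 1/R + 1/(jωL)
Y = (0.000323 − j0.000419) S
|Y| = 0.000529 S → |Z| = 1/|Y| = 1890 Ω, ∠Z = −∠Y = 52.4°

52.4°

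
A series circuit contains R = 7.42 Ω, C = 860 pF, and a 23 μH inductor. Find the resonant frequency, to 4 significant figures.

1.132 MHz

ω₀ = 1/√(LC) = 1/√(2.3e-05 × 8.6e-10) = 7.11e+06 rad/s
f₀ = ω₀/(2π) = 1.132 MHz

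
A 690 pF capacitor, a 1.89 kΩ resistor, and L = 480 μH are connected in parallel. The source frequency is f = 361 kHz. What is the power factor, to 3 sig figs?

0.633

ω = 2πf = 2.268e+06 rad/s
X_L = ωL = 1090 Ω
X_C = 1/(ωC) = 639 Ω
Parallel: admittances add. Y = 1/R + 1/(jωL) + jωC
Y = (0.000529 + j0.000647) S
|Y| = 0.000835 S → |Z| = 1/|Y| = 1200 Ω, ∠Z = −∠Y = -50.7°
cos φ = cos(-50.7°) = 0.633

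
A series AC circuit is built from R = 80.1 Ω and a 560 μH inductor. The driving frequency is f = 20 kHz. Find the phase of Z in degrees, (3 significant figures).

41.3°

ω = 2πf = 125700 rad/s
X_L = ωL = 70.4 Ω
Z = 80.1 + j70.4 Ω
|Z| = √(80.1² + 70.4²) = 107 Ω
∠Z = arctan(70.4/80.1) = 41.3°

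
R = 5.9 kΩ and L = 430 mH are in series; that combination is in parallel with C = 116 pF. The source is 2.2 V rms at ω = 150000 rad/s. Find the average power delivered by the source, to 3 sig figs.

X_L = ωL = 64500 Ω
X_C = 1/(ωC) = 57500 Ω
Branch 1 (R+jX_L): Z₁ = 5900 + j64500 Ω, |Z₁| = 64800 Ω
Branch 2 (−jX_C): Z₂ = −j57500 Ω
Parallel: Z = Z₁Z₂/(Z₁+Z₂), |Z| = 406000 Ω, ∠Z = -55.2°
I = V/|Z| = 5.42 μA
P = VI cos φ = 2.2 × 5.42e-06 × cos(-55.2°) = 6.81 μW

6.81 μW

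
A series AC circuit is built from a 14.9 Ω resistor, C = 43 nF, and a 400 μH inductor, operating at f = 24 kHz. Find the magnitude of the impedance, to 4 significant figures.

95.08 Ω

ω = 2πf = 150800 rad/s
X_L = ωL = 60.32 Ω
X_C = 1/(ωC) = 154.2 Ω
Net reactance X = X_L − X_C = -93.90 Ω
Z = 14.90 − j93.90 Ω
|Z| = √(14.90² + 93.90²) = 95.08 Ω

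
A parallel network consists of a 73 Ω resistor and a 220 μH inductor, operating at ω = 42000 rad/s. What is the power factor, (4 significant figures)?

0.1256

X_L = ωL = 9.240 Ω
Parallel: admittances add. Y = 1/R + 1/(jωL)
Y = (0.01370 − j0.1082) S
|Y| = 0.1091 S → |Z| = 1/|Y| = 9.167 Ω, ∠Z = −∠Y = 82.79°
cos φ = cos(82.79°) = 0.1256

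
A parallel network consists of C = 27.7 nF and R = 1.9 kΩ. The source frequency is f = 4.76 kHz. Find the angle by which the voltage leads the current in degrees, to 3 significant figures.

-57.6°

ω = 2πf = 29910 rad/s
X_C = 1/(ωC) = 1210 Ω
Parallel: admittances add. Y = 1/R + jωC
Y = (0.000526 + j0.000828) S
|Y| = 0.000981 S → |Z| = 1/|Y| = 1020 Ω, ∠Z = −∠Y = -57.6°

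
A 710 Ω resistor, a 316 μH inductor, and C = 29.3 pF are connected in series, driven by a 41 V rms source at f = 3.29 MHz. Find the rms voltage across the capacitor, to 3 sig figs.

ω = 2πf = 2.067e+07 rad/s
X_L = ωL = 6530 Ω
X_C = 1/(ωC) = 1650 Ω
Net reactance X = X_L − X_C = 4880 Ω
Z = 710 + j4880 Ω
|Z| = √(710² + 4880²) = 4930 Ω
I = V/|Z| = 8.31 mA
V_C = I·|Z_C| = 0.00831 × 1650 = 13.7 V

13.7 V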